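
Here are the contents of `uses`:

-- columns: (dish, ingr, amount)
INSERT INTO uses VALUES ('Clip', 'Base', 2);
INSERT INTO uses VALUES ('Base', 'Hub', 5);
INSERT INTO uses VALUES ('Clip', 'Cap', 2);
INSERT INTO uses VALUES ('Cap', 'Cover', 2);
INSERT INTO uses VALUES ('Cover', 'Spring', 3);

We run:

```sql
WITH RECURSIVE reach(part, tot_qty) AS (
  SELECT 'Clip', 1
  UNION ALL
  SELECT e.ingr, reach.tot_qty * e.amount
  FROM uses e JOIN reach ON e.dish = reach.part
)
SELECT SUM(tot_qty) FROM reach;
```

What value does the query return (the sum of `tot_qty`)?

31

Base: (Clip, tot_qty=1).
Iteration 1: components of {Clip} -> Base = 1*2 = 2, Cap = 1*2 = 2.
Iteration 2: components of {Base,Cap} -> Cover = 2*2 = 4, Hub = 2*5 = 10.
Iteration 3: components of {Cover,Hub} -> Spring = 4*3 = 12.
Iteration 4: no further components; recursion stops.
SUM(tot_qty) = 1 + 2 + 2 + 10 + 4 + 12 = 31.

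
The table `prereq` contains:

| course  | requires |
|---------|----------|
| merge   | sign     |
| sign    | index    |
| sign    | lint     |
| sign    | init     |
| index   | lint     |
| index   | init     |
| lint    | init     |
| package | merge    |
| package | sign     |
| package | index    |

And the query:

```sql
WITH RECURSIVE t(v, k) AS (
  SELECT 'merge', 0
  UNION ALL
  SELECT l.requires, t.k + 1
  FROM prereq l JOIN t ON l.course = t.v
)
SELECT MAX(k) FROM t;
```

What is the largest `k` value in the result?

Base: (merge, k=0).
Iteration 1: edges from {merge} -> (sign, k=1).
Iteration 2: edges from {sign} -> (index, k=2), (init, k=2), (lint, k=2).
Iteration 3: edges from {index,init,lint} -> (init, k=3) x2, (lint, k=3). [UNION ALL keeps all 3 new rows, including repeats]
Iteration 4: edges from {init,lint} -> (init, k=4).
Iteration 5: no outgoing edges from {init}; recursion stops.
k values: 0, 1, 2, 2, 2, 3, 3, 3, 4; the maximum is 4.

4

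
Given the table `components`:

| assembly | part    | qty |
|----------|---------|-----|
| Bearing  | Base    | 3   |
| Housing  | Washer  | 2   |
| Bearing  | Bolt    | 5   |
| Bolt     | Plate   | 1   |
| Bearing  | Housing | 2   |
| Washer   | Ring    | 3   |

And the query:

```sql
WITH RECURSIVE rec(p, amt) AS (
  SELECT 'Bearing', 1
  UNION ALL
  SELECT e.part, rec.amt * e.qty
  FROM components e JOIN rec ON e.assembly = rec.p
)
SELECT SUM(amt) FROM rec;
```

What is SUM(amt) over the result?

32

Base: (Bearing, amt=1).
Iteration 1: components of {Bearing} -> Base = 1*3 = 3, Bolt = 1*5 = 5, Housing = 1*2 = 2.
Iteration 2: components of {Base,Bolt,Housing} -> Plate = 5*1 = 5, Washer = 2*2 = 4.
Iteration 3: components of {Plate,Washer} -> Ring = 4*3 = 12.
Iteration 4: no further components; recursion stops.
SUM(amt) = 1 + 5 + 2 + 3 + 5 + 4 + 12 = 32.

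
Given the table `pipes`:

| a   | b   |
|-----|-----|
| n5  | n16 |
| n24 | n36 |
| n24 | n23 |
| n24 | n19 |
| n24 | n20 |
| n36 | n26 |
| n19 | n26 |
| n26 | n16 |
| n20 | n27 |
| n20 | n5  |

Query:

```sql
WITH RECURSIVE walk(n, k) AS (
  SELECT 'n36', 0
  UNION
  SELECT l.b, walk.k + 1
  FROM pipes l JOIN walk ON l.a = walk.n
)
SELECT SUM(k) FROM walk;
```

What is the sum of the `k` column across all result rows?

3

Base: (n36, k=0).
Iteration 1: edges from {n36} -> (n26, k=1).
Iteration 2: edges from {n26} -> (n16, k=2).
Iteration 3: no outgoing edges from {n16}; recursion stops.
SUM(k) = 0 + 1 + 2 = 3.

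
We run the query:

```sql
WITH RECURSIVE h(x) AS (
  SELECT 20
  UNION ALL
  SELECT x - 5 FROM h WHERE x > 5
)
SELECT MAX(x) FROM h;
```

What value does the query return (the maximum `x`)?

20

Base: x=20.
Iteration 1: 20 > 5 holds -> x = 20 - 5 = 15.
Iteration 2: 15 > 5 holds -> x = 15 - 5 = 10.
Iteration 3: 10 > 5 holds -> x = 10 - 5 = 5.
Iteration 4: 5 > 5 fails; recursion stops.
x values: 20, 15, 10, 5; the maximum is 20.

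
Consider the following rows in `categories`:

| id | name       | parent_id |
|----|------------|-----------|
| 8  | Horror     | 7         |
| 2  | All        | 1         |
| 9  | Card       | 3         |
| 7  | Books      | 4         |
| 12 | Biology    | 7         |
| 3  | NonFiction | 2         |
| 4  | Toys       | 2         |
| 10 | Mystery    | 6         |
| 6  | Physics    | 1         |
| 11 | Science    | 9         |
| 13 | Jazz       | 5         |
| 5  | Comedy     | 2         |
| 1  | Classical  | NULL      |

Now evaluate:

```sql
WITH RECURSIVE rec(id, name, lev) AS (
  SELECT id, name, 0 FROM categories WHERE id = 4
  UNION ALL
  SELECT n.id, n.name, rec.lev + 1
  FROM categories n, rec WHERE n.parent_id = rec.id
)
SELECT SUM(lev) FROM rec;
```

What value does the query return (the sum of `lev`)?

5

Base: id=4 (Toys) at lev 0.
Iteration 1: rows with parent_id in {4} -> Books (id 7, lev 1).
Iteration 2: rows with parent_id in {7} -> Horror (id 8, lev 2), Biology (id 12, lev 2).
Iteration 3: no rows with parent_id in {8,12}; recursion stops.
SUM(lev) = 0 + 1 + 2 + 2 = 5.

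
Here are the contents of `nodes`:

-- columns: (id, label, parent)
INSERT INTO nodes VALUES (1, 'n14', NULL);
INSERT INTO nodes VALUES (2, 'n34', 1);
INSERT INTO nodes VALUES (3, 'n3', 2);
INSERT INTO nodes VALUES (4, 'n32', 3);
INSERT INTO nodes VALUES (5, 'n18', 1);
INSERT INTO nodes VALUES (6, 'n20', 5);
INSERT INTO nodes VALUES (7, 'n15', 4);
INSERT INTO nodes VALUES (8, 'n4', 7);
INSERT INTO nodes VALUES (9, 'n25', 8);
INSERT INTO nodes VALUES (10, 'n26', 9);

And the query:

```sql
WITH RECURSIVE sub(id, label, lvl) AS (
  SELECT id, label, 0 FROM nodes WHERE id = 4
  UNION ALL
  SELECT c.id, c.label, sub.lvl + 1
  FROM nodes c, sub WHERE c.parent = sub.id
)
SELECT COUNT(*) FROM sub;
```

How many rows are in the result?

Base: id=4 (n32) at lvl 0.
Iteration 1: rows with parent in {4} -> n15 (id 7, lvl 1).
Iteration 2: rows with parent in {7} -> n4 (id 8, lvl 2).
Iteration 3: rows with parent in {8} -> n25 (id 9, lvl 3).
Iteration 4: rows with parent in {9} -> n26 (id 10, lvl 4).
Iteration 5: no rows with parent in {10}; recursion stops.
Total rows emitted: 5.

5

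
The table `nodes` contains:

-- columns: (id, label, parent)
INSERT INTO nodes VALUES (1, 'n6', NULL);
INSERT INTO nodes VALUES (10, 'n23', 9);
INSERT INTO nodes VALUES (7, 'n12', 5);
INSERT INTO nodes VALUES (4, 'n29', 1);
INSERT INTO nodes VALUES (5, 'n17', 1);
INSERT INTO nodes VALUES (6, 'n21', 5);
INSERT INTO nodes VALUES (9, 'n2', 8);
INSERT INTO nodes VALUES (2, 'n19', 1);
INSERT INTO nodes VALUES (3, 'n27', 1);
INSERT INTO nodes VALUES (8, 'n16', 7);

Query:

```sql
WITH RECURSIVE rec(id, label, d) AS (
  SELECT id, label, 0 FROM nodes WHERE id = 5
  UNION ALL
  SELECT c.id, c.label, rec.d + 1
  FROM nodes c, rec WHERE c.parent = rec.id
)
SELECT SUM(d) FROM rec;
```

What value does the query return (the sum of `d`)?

Base: id=5 (n17) at d 0.
Iteration 1: rows with parent in {5} -> n21 (id 6, d 1), n12 (id 7, d 1).
Iteration 2: rows with parent in {6,7} -> n16 (id 8, d 2).
Iteration 3: rows with parent in {8} -> n2 (id 9, d 3).
Iteration 4: rows with parent in {9} -> n23 (id 10, d 4).
Iteration 5: no rows with parent in {10}; recursion stops.
SUM(d) = 0 + 1 + 1 + 2 + 3 + 4 = 11.

11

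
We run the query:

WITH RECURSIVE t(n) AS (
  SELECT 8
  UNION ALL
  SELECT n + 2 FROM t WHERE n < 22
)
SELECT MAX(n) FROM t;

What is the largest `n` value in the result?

22

Base: n=8.
Iteration 1: 8 < 22 holds -> n = 8 + 2 = 10.
Iteration 2: 10 < 22 holds -> n = 10 + 2 = 12.
Iteration 3: 12 < 22 holds -> n = 12 + 2 = 14.
Iteration 4: 14 < 22 holds -> n = 14 + 2 = 16.
Iteration 5: 16 < 22 holds -> n = 16 + 2 = 18.
Iteration 6: 18 < 22 holds -> n = 18 + 2 = 20.
Iteration 7: 20 < 22 holds -> n = 20 + 2 = 22.
Iteration 8: 22 < 22 fails; recursion stops.
n values: 8, 10, 12, 14, 16, 18, 20, 22; the maximum is 22.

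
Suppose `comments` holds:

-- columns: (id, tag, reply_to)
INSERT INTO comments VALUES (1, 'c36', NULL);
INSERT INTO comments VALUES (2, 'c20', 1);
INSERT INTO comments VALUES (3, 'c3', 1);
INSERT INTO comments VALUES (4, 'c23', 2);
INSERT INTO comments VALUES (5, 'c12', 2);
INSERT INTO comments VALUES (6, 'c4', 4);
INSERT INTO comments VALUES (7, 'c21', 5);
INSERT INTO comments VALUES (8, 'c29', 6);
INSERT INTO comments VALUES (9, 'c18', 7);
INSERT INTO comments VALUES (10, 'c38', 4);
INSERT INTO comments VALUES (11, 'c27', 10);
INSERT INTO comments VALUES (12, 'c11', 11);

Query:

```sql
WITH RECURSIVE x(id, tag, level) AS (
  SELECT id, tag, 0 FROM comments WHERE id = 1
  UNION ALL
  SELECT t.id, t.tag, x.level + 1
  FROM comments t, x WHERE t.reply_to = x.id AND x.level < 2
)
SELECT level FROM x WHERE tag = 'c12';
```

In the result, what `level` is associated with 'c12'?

Base: id=1 (c36) at level 0.
Iteration 1: rows with reply_to in {1} -> c20 (id 2, level 1), c3 (id 3, level 1).
Iteration 2: rows with reply_to in {2,3} -> c23 (id 4, level 2), c12 (id 5, level 2).
Iteration 3: level < 2 fails for all current rows; recursion stops.

2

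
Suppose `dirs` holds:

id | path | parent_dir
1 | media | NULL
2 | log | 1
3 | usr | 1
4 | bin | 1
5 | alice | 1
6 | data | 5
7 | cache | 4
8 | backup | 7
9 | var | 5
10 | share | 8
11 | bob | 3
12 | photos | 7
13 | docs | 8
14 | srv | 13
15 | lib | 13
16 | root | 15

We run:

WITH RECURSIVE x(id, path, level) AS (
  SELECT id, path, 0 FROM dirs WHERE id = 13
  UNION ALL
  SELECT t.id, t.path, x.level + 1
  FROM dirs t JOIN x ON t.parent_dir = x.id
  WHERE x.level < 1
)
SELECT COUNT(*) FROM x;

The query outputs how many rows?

Base: id=13 (docs) at level 0.
Iteration 1: rows with parent_dir in {13} -> srv (id 14, level 1), lib (id 15, level 1).
Iteration 2: level < 1 fails for all current rows; recursion stops.
Total rows emitted: 3.

3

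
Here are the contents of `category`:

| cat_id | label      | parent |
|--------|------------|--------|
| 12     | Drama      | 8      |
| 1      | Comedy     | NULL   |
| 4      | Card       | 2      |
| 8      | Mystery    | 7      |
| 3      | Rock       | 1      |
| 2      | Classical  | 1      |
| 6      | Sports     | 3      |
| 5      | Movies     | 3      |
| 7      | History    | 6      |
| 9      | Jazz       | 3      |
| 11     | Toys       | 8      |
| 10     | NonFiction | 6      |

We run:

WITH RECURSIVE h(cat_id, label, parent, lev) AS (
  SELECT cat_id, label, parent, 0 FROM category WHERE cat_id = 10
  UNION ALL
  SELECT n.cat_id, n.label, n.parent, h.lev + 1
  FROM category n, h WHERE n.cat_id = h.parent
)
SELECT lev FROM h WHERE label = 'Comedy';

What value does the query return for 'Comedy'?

3

Base: cat_id=10 (NonFiction), parent=6, lev 0.
Iteration 1: join on cat_id=6 -> Sports (id 6, parent=3, lev 1).
Iteration 2: join on cat_id=3 -> Rock (id 3, parent=1, lev 2).
Iteration 3: join on cat_id=1 -> Comedy (id 1, parent=NULL, lev 3).
Iteration 4: parent is NULL; no match; recursion stops.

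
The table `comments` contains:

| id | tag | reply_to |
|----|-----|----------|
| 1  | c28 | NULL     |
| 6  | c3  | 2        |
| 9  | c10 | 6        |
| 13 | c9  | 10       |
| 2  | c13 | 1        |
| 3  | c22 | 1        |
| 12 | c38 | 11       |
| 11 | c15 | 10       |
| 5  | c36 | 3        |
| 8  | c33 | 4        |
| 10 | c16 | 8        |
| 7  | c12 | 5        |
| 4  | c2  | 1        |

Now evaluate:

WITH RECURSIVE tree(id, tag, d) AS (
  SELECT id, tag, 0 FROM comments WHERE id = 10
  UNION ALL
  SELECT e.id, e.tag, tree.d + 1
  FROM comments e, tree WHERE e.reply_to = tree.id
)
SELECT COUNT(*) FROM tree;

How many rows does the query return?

4

Base: id=10 (c16) at d 0.
Iteration 1: rows with reply_to in {10} -> c15 (id 11, d 1), c9 (id 13, d 1).
Iteration 2: rows with reply_to in {11,13} -> c38 (id 12, d 2).
Iteration 3: no rows with reply_to in {12}; recursion stops.
Total rows emitted: 4.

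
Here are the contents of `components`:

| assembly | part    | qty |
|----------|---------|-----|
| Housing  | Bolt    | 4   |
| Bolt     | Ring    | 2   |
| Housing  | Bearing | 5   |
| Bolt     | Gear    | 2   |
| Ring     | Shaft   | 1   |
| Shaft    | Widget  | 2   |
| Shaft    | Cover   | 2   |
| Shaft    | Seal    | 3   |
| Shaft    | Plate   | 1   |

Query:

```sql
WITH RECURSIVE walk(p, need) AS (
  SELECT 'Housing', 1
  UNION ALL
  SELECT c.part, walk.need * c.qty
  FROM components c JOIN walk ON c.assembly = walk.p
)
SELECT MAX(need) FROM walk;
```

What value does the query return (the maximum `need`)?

Base: (Housing, need=1).
Iteration 1: components of {Housing} -> Bearing = 1*5 = 5, Bolt = 1*4 = 4.
Iteration 2: components of {Bearing,Bolt} -> Gear = 4*2 = 8, Ring = 4*2 = 8.
Iteration 3: components of {Gear,Ring} -> Shaft = 8*1 = 8.
Iteration 4: components of {Shaft} -> Cover = 8*2 = 16, Plate = 8*1 = 8, Seal = 8*3 = 24, Widget = 8*2 = 16.
Iteration 5: no further components; recursion stops.
need values: 1, 4, 5, 8, 8, 8, 16, 16, 24, 8; the maximum is 24.

24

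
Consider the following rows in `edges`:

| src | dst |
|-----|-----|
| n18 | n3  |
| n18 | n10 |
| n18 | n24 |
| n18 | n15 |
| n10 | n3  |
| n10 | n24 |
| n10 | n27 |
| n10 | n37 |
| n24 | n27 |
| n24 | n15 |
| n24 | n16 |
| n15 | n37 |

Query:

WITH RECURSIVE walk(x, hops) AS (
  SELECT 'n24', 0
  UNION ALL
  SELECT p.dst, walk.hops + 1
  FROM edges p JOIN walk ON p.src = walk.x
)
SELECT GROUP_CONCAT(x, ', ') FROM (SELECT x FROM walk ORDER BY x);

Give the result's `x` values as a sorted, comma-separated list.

n15, n16, n24, n27, n37

Base: (n24, hops=0).
Iteration 1: edges from {n24} -> (n15, hops=1), (n16, hops=1), (n27, hops=1).
Iteration 2: edges from {n15,n16,n27} -> (n37, hops=2).
Iteration 3: no outgoing edges from {n37}; recursion stops.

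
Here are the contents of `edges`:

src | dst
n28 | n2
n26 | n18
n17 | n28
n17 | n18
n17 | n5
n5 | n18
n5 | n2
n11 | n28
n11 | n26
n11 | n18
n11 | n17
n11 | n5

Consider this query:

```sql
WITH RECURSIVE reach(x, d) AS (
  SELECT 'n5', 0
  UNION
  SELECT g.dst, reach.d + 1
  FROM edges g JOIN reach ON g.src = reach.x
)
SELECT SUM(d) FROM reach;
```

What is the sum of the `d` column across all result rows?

2

Base: (n5, d=0).
Iteration 1: edges from {n5} -> (n18, d=1), (n2, d=1).
Iteration 2: no outgoing edges from {n18,n2}; recursion stops.
SUM(d) = 0 + 1 + 1 = 2.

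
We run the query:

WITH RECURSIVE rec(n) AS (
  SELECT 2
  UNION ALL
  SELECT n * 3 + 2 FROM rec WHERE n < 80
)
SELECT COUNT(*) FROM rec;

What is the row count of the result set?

Base: n=2.
Iteration 1: 2 < 80 holds -> n = 2 * 3 + 2 = 8.
Iteration 2: 8 < 80 holds -> n = 8 * 3 + 2 = 26.
Iteration 3: 26 < 80 holds -> n = 26 * 3 + 2 = 80.
Iteration 4: 80 < 80 fails; recursion stops.
Total rows emitted: 4.

4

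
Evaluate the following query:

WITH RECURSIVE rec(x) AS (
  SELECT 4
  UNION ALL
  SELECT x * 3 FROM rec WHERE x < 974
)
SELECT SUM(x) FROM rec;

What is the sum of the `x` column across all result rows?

Base: x=4.
Iteration 1: 4 < 974 holds -> x = 4 * 3 = 12.
Iteration 2: 12 < 974 holds -> x = 12 * 3 = 36.
Iteration 3: 36 < 974 holds -> x = 36 * 3 = 108.
Iteration 4: 108 < 974 holds -> x = 108 * 3 = 324.
Iteration 5: 324 < 974 holds -> x = 324 * 3 = 972.
Iteration 6: 972 < 974 holds -> x = 972 * 3 = 2916.
Iteration 7: 2916 < 974 fails; recursion stops.
SUM(x) = 4 + 12 + 36 + 108 + 324 + 972 + 2916 = 4372.

4372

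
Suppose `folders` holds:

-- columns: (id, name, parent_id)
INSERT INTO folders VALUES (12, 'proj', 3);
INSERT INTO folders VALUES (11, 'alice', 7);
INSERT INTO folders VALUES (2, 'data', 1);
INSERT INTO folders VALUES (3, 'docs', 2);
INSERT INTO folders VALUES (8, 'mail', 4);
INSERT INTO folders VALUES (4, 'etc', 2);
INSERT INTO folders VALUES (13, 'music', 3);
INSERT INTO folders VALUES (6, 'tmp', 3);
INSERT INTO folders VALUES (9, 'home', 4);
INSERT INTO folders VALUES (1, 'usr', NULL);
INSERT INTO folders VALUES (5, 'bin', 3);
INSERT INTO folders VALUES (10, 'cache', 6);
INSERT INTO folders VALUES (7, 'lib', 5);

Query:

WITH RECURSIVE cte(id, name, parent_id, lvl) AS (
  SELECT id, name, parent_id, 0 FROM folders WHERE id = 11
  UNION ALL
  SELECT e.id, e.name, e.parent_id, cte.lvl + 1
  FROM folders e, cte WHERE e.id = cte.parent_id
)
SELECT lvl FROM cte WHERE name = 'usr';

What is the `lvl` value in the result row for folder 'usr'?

5

Base: id=11 (alice), parent_id=7, lvl 0.
Iteration 1: join on id=7 -> lib (id 7, parent_id=5, lvl 1).
Iteration 2: join on id=5 -> bin (id 5, parent_id=3, lvl 2).
Iteration 3: join on id=3 -> docs (id 3, parent_id=2, lvl 3).
Iteration 4: join on id=2 -> data (id 2, parent_id=1, lvl 4).
Iteration 5: join on id=1 -> usr (id 1, parent_id=NULL, lvl 5).
Iteration 6: parent_id is NULL; no match; recursion stops.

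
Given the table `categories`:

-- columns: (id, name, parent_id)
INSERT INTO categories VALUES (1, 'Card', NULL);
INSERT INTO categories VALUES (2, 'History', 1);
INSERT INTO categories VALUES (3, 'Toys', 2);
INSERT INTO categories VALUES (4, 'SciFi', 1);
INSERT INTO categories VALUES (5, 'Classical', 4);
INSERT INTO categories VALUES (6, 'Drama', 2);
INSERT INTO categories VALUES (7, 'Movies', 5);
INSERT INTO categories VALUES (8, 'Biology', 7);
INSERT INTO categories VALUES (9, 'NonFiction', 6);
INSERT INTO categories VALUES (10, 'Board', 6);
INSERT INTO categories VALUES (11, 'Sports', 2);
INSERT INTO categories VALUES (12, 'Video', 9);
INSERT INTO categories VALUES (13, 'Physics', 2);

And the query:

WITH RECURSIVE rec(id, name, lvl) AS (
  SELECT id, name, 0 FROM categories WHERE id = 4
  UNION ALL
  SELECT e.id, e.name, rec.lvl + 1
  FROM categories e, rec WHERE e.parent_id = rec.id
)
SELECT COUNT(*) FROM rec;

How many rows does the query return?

Base: id=4 (SciFi) at lvl 0.
Iteration 1: rows with parent_id in {4} -> Classical (id 5, lvl 1).
Iteration 2: rows with parent_id in {5} -> Movies (id 7, lvl 2).
Iteration 3: rows with parent_id in {7} -> Biology (id 8, lvl 3).
Iteration 4: no rows with parent_id in {8}; recursion stops.
Total rows emitted: 4.

4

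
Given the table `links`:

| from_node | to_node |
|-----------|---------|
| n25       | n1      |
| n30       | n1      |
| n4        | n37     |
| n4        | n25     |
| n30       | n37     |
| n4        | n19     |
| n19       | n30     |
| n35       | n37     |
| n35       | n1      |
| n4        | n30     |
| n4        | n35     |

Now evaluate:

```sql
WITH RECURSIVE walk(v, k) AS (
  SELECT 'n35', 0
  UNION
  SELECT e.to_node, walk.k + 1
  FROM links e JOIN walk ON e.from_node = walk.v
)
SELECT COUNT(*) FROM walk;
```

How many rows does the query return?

3

Base: (n35, k=0).
Iteration 1: edges from {n35} -> (n1, k=1), (n37, k=1).
Iteration 2: no outgoing edges from {n1,n37}; recursion stops.
Total rows emitted: 3.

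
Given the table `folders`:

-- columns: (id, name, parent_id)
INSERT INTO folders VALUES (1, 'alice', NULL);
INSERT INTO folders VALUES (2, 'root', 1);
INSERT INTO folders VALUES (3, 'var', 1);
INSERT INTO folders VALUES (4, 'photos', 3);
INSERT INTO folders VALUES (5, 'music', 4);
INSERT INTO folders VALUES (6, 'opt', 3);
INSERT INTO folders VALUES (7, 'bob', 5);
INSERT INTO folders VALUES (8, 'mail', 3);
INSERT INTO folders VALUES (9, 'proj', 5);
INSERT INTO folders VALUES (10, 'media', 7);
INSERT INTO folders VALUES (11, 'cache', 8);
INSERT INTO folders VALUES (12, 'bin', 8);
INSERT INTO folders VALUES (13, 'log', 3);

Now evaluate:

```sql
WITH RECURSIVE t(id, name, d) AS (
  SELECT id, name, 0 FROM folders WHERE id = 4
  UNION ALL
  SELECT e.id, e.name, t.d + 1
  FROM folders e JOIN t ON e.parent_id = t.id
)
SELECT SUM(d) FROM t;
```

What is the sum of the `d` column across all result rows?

8

Base: id=4 (photos) at d 0.
Iteration 1: rows with parent_id in {4} -> music (id 5, d 1).
Iteration 2: rows with parent_id in {5} -> bob (id 7, d 2), proj (id 9, d 2).
Iteration 3: rows with parent_id in {7,9} -> media (id 10, d 3).
Iteration 4: no rows with parent_id in {10}; recursion stops.
SUM(d) = 0 + 1 + 2 + 2 + 3 = 8.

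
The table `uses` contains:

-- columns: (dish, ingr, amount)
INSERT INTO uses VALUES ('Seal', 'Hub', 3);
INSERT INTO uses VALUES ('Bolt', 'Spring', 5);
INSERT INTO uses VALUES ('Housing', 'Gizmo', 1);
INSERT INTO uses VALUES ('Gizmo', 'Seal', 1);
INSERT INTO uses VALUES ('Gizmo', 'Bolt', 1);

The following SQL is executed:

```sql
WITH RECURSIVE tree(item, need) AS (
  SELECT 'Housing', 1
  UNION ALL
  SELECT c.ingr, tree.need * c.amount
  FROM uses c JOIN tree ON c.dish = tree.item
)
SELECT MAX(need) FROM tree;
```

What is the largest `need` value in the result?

Base: (Housing, need=1).
Iteration 1: components of {Housing} -> Gizmo = 1*1 = 1.
Iteration 2: components of {Gizmo} -> Bolt = 1*1 = 1, Seal = 1*1 = 1.
Iteration 3: components of {Bolt,Seal} -> Hub = 1*3 = 3, Spring = 1*5 = 5.
Iteration 4: no further components; recursion stops.
need values: 1, 1, 1, 1, 5, 3; the maximum is 5.

5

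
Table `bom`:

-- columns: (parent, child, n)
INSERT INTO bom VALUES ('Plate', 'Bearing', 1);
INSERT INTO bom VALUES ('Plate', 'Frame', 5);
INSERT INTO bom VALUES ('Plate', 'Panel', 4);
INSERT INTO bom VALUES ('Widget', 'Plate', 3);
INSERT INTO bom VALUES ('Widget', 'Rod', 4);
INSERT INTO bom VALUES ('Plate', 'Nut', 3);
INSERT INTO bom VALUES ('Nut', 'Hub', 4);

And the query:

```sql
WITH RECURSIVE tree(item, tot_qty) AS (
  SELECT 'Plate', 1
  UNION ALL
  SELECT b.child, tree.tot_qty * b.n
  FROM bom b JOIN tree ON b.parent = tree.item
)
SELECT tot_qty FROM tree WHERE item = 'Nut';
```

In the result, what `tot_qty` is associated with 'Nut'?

3

Base: (Plate, tot_qty=1).
Iteration 1: components of {Plate} -> Bearing = 1*1 = 1, Frame = 1*5 = 5, Nut = 1*3 = 3, Panel = 1*4 = 4.
Iteration 2: components of {Bearing,Frame,Nut,Panel} -> Hub = 3*4 = 12.
Iteration 3: no further components; recursion stops.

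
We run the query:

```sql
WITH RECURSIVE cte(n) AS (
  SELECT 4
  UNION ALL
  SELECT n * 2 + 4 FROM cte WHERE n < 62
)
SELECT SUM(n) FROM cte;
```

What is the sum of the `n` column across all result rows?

Base: n=4.
Iteration 1: 4 < 62 holds -> n = 4 * 2 + 4 = 12.
Iteration 2: 12 < 62 holds -> n = 12 * 2 + 4 = 28.
Iteration 3: 28 < 62 holds -> n = 28 * 2 + 4 = 60.
Iteration 4: 60 < 62 holds -> n = 60 * 2 + 4 = 124.
Iteration 5: 124 < 62 fails; recursion stops.
SUM(n) = 4 + 12 + 28 + 60 + 124 = 228.

228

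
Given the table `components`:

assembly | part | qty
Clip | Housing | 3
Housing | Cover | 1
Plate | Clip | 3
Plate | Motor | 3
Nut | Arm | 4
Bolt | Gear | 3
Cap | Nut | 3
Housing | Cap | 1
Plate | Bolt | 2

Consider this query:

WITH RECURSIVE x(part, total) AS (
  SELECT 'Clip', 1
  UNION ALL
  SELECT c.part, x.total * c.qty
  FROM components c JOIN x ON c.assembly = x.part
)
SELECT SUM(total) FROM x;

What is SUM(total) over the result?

Base: (Clip, total=1).
Iteration 1: components of {Clip} -> Housing = 1*3 = 3.
Iteration 2: components of {Housing} -> Cap = 3*1 = 3, Cover = 3*1 = 3.
Iteration 3: components of {Cap,Cover} -> Nut = 3*3 = 9.
Iteration 4: components of {Nut} -> Arm = 9*4 = 36.
Iteration 5: no further components; recursion stops.
SUM(total) = 1 + 3 + 3 + 3 + 9 + 36 = 55.

55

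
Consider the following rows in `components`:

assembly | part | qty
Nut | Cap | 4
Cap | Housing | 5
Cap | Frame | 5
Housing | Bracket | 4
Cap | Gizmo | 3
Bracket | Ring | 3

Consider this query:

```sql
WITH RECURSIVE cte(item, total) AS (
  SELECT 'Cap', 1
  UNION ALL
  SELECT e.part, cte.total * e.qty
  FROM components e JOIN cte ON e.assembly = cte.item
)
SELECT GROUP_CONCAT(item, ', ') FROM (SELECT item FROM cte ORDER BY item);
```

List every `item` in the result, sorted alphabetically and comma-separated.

Base: (Cap, total=1).
Iteration 1: components of {Cap} -> Frame = 1*5 = 5, Gizmo = 1*3 = 3, Housing = 1*5 = 5.
Iteration 2: components of {Frame,Gizmo,Housing} -> Bracket = 5*4 = 20.
Iteration 3: components of {Bracket} -> Ring = 20*3 = 60.
Iteration 4: no further components; recursion stops.

Bracket, Cap, Frame, Gizmo, Housing, Ring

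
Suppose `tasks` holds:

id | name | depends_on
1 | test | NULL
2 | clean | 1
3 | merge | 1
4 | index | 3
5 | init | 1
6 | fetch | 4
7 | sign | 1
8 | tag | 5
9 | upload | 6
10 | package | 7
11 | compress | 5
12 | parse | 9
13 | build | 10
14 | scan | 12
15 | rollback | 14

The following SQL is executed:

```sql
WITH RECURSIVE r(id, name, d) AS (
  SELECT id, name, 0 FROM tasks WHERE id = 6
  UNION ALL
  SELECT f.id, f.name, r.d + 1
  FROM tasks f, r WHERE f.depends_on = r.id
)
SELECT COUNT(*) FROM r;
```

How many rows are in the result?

Base: id=6 (fetch) at d 0.
Iteration 1: rows with depends_on in {6} -> upload (id 9, d 1).
Iteration 2: rows with depends_on in {9} -> parse (id 12, d 2).
Iteration 3: rows with depends_on in {12} -> scan (id 14, d 3).
Iteration 4: rows with depends_on in {14} -> rollback (id 15, d 4).
Iteration 5: no rows with depends_on in {15}; recursion stops.
Total rows emitted: 5.

5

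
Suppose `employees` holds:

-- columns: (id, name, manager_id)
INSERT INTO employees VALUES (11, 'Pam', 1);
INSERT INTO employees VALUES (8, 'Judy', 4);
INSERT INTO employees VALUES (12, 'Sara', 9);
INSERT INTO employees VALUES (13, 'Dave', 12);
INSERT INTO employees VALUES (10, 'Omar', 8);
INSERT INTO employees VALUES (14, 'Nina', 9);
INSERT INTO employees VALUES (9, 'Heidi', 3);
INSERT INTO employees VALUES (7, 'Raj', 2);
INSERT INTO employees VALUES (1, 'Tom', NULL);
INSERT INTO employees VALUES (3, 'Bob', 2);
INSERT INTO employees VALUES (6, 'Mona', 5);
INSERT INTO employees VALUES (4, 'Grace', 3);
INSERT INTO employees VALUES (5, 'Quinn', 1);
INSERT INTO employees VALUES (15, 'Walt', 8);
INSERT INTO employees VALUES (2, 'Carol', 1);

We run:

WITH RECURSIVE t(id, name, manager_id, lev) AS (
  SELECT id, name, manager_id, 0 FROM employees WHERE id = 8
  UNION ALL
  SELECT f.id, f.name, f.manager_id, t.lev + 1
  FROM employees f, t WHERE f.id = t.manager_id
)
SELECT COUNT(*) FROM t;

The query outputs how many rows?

Base: id=8 (Judy), manager_id=4, lev 0.
Iteration 1: join on id=4 -> Grace (id 4, manager_id=3, lev 1).
Iteration 2: join on id=3 -> Bob (id 3, manager_id=2, lev 2).
Iteration 3: join on id=2 -> Carol (id 2, manager_id=1, lev 3).
Iteration 4: join on id=1 -> Tom (id 1, manager_id=NULL, lev 4).
Iteration 5: manager_id is NULL; no match; recursion stops.
Total rows emitted: 5.

5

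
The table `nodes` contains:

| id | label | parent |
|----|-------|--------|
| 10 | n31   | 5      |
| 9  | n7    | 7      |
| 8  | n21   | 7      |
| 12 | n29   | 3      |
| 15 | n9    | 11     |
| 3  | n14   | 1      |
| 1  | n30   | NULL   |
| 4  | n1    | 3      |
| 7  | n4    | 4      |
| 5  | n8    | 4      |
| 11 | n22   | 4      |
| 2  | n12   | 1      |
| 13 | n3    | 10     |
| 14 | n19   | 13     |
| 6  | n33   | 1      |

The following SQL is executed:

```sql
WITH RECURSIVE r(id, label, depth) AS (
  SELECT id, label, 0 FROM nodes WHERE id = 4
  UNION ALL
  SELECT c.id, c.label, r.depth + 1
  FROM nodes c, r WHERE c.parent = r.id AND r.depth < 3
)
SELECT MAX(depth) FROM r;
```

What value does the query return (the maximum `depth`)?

3

Base: id=4 (n1) at depth 0.
Iteration 1: rows with parent in {4} -> n8 (id 5, depth 1), n4 (id 7, depth 1), n22 (id 11, depth 1).
Iteration 2: rows with parent in {5,7,11} -> n21 (id 8, depth 2), n7 (id 9, depth 2), n31 (id 10, depth 2), n9 (id 15, depth 2).
Iteration 3: rows with parent in {8,9,10,15} -> n3 (id 13, depth 3).
Iteration 4: depth < 3 fails for all current rows; recursion stops.
depth values: 0, 1, 1, 1, 2, 2, 2, 2, 3; the maximum is 3.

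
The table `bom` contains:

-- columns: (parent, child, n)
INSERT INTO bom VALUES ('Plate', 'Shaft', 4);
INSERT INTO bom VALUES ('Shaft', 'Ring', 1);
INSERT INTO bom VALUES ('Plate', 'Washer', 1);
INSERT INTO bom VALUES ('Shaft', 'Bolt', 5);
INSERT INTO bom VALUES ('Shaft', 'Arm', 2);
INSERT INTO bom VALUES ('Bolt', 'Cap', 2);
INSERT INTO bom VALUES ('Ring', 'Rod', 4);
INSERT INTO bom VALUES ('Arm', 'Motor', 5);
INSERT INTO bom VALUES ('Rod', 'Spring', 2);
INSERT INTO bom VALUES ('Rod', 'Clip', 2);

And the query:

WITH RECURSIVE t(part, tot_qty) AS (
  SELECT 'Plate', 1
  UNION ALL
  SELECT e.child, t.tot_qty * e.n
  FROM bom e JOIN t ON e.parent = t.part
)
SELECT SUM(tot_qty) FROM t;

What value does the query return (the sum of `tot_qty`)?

198

Base: (Plate, tot_qty=1).
Iteration 1: components of {Plate} -> Shaft = 1*4 = 4, Washer = 1*1 = 1.
Iteration 2: components of {Shaft,Washer} -> Arm = 4*2 = 8, Bolt = 4*5 = 20, Ring = 4*1 = 4.
Iteration 3: components of {Arm,Bolt,Ring} -> Cap = 20*2 = 40, Motor = 8*5 = 40, Rod = 4*4 = 16.
Iteration 4: components of {Cap,Motor,Rod} -> Clip = 16*2 = 32, Spring = 16*2 = 32.
Iteration 5: no further components; recursion stops.
SUM(tot_qty) = 1 + 4 + 1 + 4 + 20 + 8 + 16 + 40 + 40 + 32 + 32 = 198.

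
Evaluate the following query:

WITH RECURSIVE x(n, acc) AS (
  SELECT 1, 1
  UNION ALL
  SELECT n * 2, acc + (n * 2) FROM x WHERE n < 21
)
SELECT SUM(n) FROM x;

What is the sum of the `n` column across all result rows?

Base: n=1, acc=1.
Iteration 1: 1 < 21 holds -> n = 1 * 2 = 2, acc = 1 + 2 = 3.
Iteration 2: 2 < 21 holds -> n = 2 * 2 = 4, acc = 3 + 4 = 7.
Iteration 3: 4 < 21 holds -> n = 4 * 2 = 8, acc = 7 + 8 = 15.
Iteration 4: 8 < 21 holds -> n = 8 * 2 = 16, acc = 15 + 16 = 31.
Iteration 5: 16 < 21 holds -> n = 16 * 2 = 32, acc = 31 + 32 = 63.
Iteration 6: 32 < 21 fails; recursion stops.
SUM(n) = 1 + 2 + 4 + 8 + 16 + 32 = 63.

63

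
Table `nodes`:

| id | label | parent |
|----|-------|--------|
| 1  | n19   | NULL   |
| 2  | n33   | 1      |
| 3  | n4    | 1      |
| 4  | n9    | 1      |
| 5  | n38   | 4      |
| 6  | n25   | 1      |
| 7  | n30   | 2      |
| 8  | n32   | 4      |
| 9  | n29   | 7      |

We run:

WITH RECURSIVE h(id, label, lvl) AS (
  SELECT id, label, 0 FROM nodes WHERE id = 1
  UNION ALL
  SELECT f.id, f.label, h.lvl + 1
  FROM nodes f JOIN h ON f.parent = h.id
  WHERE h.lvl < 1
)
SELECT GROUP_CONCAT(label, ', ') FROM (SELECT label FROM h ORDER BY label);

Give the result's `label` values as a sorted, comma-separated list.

Base: id=1 (n19) at lvl 0.
Iteration 1: rows with parent in {1} -> n33 (id 2, lvl 1), n4 (id 3, lvl 1), n9 (id 4, lvl 1), n25 (id 6, lvl 1).
Iteration 2: lvl < 1 fails for all current rows; recursion stops.

n19, n25, n33, n4, n9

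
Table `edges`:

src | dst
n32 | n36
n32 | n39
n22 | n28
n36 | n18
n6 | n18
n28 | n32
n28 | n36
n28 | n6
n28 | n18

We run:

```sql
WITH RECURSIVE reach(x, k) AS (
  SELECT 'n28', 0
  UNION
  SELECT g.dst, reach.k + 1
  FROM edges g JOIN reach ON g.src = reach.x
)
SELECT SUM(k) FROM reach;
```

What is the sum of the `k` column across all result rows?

13

Base: (n28, k=0).
Iteration 1: edges from {n28} -> (n18, k=1), (n32, k=1), (n36, k=1), (n6, k=1).
Iteration 2: edges from {n18,n32,n36,n6} -> (n18, k=2), (n36, k=2), (n39, k=2). [UNION drops 1 duplicate row(s)]
Iteration 3: edges from {n18,n36,n39} -> (n18, k=3).
Iteration 4: no outgoing edges from {n18}; recursion stops.
SUM(k) = 0 + 1 + 1 + 1 + 1 + 2 + 2 + 2 + 3 = 13.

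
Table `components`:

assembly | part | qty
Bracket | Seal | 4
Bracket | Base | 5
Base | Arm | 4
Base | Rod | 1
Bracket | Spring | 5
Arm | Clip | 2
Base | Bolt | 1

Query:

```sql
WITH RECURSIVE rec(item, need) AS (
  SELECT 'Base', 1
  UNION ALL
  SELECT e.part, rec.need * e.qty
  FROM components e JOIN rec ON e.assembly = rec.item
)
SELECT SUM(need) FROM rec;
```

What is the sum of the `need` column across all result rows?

Base: (Base, need=1).
Iteration 1: components of {Base} -> Arm = 1*4 = 4, Bolt = 1*1 = 1, Rod = 1*1 = 1.
Iteration 2: components of {Arm,Bolt,Rod} -> Clip = 4*2 = 8.
Iteration 3: no further components; recursion stops.
SUM(need) = 1 + 4 + 1 + 1 + 8 = 15.

15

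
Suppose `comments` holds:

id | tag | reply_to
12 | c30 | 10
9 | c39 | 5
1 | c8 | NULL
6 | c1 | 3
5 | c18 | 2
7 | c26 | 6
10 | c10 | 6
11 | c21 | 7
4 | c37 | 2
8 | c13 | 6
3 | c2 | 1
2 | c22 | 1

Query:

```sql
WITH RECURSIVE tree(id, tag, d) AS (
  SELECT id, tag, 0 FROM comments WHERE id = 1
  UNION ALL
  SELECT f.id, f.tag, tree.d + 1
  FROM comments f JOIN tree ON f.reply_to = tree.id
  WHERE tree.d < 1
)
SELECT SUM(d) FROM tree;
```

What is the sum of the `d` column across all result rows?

2

Base: id=1 (c8) at d 0.
Iteration 1: rows with reply_to in {1} -> c22 (id 2, d 1), c2 (id 3, d 1).
Iteration 2: d < 1 fails for all current rows; recursion stops.
SUM(d) = 0 + 1 + 1 = 2.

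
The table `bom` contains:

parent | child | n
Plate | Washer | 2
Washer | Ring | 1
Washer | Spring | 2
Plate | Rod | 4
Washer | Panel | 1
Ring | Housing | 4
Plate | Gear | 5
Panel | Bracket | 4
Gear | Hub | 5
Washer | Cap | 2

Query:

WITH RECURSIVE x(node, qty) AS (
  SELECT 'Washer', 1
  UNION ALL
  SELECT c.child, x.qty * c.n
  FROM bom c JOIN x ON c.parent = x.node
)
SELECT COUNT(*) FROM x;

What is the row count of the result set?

7

Base: (Washer, qty=1).
Iteration 1: components of {Washer} -> Cap = 1*2 = 2, Panel = 1*1 = 1, Ring = 1*1 = 1, Spring = 1*2 = 2.
Iteration 2: components of {Cap,Panel,Ring,Spring} -> Bracket = 1*4 = 4, Housing = 1*4 = 4.
Iteration 3: no further components; recursion stops.
Total rows emitted: 7.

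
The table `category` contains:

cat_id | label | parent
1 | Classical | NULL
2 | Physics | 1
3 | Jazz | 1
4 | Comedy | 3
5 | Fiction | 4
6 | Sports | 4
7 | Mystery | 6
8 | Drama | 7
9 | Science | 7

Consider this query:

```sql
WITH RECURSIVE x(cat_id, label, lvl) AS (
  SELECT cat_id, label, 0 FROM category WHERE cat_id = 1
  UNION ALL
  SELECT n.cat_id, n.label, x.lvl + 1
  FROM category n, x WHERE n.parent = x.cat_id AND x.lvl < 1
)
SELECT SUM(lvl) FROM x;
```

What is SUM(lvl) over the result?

2

Base: cat_id=1 (Classical) at lvl 0.
Iteration 1: rows with parent in {1} -> Physics (id 2, lvl 1), Jazz (id 3, lvl 1).
Iteration 2: lvl < 1 fails for all current rows; recursion stops.
SUM(lvl) = 0 + 1 + 1 = 2.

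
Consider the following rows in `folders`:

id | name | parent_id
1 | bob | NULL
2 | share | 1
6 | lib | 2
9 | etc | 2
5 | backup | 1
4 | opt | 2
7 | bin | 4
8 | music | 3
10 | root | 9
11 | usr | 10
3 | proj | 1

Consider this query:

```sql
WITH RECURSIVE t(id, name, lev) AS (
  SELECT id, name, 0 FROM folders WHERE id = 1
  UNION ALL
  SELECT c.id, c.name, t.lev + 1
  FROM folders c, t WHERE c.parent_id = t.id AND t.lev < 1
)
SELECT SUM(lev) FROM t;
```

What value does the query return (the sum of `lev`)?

Base: id=1 (bob) at lev 0.
Iteration 1: rows with parent_id in {1} -> share (id 2, lev 1), proj (id 3, lev 1), backup (id 5, lev 1).
Iteration 2: lev < 1 fails for all current rows; recursion stops.
SUM(lev) = 0 + 1 + 1 + 1 = 3.

3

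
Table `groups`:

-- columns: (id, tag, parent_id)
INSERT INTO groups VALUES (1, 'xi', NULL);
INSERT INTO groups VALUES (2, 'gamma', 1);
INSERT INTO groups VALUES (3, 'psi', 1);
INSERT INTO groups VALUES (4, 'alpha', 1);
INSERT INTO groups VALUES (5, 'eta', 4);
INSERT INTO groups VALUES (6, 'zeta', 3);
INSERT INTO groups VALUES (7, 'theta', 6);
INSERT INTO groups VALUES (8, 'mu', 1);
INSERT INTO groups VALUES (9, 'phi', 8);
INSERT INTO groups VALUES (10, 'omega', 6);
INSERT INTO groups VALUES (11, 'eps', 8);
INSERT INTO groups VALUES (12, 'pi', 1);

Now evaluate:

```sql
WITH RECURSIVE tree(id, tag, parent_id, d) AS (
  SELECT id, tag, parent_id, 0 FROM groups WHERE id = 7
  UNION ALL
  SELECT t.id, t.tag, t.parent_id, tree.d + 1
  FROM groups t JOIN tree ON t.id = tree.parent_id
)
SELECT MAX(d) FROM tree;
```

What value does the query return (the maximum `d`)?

3

Base: id=7 (theta), parent_id=6, d 0.
Iteration 1: join on id=6 -> zeta (id 6, parent_id=3, d 1).
Iteration 2: join on id=3 -> psi (id 3, parent_id=1, d 2).
Iteration 3: join on id=1 -> xi (id 1, parent_id=NULL, d 3).
Iteration 4: parent_id is NULL; no match; recursion stops.
d values: 0, 1, 2, 3; the maximum is 3.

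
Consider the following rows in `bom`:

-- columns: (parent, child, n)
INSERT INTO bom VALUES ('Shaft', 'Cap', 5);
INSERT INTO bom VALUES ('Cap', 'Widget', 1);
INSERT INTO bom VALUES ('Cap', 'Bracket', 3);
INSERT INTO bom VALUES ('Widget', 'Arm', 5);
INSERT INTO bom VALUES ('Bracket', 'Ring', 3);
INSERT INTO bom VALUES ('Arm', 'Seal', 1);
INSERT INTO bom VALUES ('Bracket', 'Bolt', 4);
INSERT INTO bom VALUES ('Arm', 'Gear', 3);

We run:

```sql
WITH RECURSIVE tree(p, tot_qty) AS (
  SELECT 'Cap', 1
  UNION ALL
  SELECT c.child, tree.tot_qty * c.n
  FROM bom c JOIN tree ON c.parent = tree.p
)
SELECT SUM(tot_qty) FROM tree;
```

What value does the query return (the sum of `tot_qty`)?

Base: (Cap, tot_qty=1).
Iteration 1: components of {Cap} -> Bracket = 1*3 = 3, Widget = 1*1 = 1.
Iteration 2: components of {Bracket,Widget} -> Arm = 1*5 = 5, Bolt = 3*4 = 12, Ring = 3*3 = 9.
Iteration 3: components of {Arm,Bolt,Ring} -> Gear = 5*3 = 15, Seal = 5*1 = 5.
Iteration 4: no further components; recursion stops.
SUM(tot_qty) = 1 + 1 + 3 + 5 + 9 + 12 + 5 + 15 = 51.

51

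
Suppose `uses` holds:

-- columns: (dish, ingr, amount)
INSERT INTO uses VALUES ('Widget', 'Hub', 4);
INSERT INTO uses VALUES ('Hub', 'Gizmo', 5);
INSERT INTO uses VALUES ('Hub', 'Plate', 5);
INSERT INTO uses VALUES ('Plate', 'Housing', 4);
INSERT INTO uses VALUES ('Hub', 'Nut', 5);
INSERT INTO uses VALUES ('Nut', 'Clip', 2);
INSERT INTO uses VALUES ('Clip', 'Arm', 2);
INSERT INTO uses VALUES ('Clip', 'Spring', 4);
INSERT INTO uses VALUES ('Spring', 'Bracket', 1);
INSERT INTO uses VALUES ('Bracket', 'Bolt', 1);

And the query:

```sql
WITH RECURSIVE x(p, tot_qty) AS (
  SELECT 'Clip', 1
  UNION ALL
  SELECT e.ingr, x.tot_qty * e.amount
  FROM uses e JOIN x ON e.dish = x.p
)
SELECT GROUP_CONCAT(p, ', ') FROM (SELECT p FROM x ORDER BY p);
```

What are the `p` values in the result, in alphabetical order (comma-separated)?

Base: (Clip, tot_qty=1).
Iteration 1: components of {Clip} -> Arm = 1*2 = 2, Spring = 1*4 = 4.
Iteration 2: components of {Arm,Spring} -> Bracket = 4*1 = 4.
Iteration 3: components of {Bracket} -> Bolt = 4*1 = 4.
Iteration 4: no further components; recursion stops.

Arm, Bolt, Bracket, Clip, Spring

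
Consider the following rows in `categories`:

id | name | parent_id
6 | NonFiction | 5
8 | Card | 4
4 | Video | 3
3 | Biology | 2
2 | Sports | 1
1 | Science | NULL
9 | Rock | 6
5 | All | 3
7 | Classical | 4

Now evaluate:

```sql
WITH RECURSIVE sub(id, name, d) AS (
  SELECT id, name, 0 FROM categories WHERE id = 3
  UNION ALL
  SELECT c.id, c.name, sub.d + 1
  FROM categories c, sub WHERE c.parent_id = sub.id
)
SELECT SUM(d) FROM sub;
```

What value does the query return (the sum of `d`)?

11

Base: id=3 (Biology) at d 0.
Iteration 1: rows with parent_id in {3} -> Video (id 4, d 1), All (id 5, d 1).
Iteration 2: rows with parent_id in {4,5} -> NonFiction (id 6, d 2), Classical (id 7, d 2), Card (id 8, d 2).
Iteration 3: rows with parent_id in {6,7,8} -> Rock (id 9, d 3).
Iteration 4: no rows with parent_id in {9}; recursion stops.
SUM(d) = 0 + 1 + 1 + 2 + 2 + 2 + 3 = 11.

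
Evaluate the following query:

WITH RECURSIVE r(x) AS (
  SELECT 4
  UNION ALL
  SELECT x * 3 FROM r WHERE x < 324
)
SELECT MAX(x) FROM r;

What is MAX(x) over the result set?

Base: x=4.
Iteration 1: 4 < 324 holds -> x = 4 * 3 = 12.
Iteration 2: 12 < 324 holds -> x = 12 * 3 = 36.
Iteration 3: 36 < 324 holds -> x = 36 * 3 = 108.
Iteration 4: 108 < 324 holds -> x = 108 * 3 = 324.
Iteration 5: 324 < 324 fails; recursion stops.
x values: 4, 12, 36, 108, 324; the maximum is 324.

324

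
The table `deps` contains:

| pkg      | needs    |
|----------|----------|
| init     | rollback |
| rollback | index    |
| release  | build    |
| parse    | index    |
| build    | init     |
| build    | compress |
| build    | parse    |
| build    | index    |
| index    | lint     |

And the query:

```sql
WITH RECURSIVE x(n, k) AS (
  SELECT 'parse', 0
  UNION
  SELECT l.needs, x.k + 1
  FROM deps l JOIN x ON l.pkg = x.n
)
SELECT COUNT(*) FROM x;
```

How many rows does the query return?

3

Base: (parse, k=0).
Iteration 1: edges from {parse} -> (index, k=1).
Iteration 2: edges from {index} -> (lint, k=2).
Iteration 3: no outgoing edges from {lint}; recursion stops.
Total rows emitted: 3.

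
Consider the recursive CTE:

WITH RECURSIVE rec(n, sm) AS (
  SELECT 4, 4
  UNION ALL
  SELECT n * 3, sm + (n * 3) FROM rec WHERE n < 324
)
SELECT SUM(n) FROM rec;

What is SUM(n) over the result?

484

Base: n=4, sm=4.
Iteration 1: 4 < 324 holds -> n = 4 * 3 = 12, sm = 4 + 12 = 16.
Iteration 2: 12 < 324 holds -> n = 12 * 3 = 36, sm = 16 + 36 = 52.
Iteration 3: 36 < 324 holds -> n = 36 * 3 = 108, sm = 52 + 108 = 160.
Iteration 4: 108 < 324 holds -> n = 108 * 3 = 324, sm = 160 + 324 = 484.
Iteration 5: 324 < 324 fails; recursion stops.
SUM(n) = 4 + 12 + 36 + 108 + 324 = 484.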